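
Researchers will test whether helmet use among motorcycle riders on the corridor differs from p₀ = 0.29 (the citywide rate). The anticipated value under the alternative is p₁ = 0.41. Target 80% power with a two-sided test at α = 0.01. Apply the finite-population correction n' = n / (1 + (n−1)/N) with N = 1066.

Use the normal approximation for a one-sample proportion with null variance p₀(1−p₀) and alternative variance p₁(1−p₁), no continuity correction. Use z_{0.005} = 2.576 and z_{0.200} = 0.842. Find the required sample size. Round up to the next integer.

n = [z_{α/2}·√(p₀q₀) + z_β·√(p₁q₁)]² / (p₁ − p₀)²
  = [2.576·√(0.29·0.71) + 0.842·√(0.41·0.59)]² / (0.12)²
  = [2.576·0.4538 + 0.842·0.4918]² / 0.0144
  = [1.5830]² / 0.0144
  = 174.02
Finite-population correction (N = 1066): 174.02 / (1 + (174.02 − 1)/1066) = 149.72.
Round up → n = 150.

n = 150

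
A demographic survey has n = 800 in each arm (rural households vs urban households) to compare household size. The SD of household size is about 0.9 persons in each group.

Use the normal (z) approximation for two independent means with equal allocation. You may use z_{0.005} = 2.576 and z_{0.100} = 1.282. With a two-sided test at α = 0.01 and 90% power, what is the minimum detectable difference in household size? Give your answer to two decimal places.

δ = (z_{α/2} + z_β) · √((σ₁²+σ₂²)/n)
  = (2.576 + 1.282) · √(1.62/800)
  = 3.858 · √0.00203
  = 3.858 · 0.0450
  = 0.1736

Minimum detectable difference ≈ 0.17 persons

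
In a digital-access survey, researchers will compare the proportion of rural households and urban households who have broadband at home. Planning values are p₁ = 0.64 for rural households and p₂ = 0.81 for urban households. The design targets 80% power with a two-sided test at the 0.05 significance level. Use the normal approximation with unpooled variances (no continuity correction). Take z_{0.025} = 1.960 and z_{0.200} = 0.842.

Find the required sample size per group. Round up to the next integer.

n = 105 per group

n = (z_{α/2} + z_β)² · [p₁(1−p₁) + p₂(1−p₂)] / (p₁ − p₂)²
  = (1.960 + 0.842)² · (0.64·0.36 + 0.81·0.19) / (-0.17)²
  = (2.802)² · (0.2304 + 0.1539) / 0.0289
  = 7.8512 · 0.3843 / 0.0289
  = 104.40
Round up → n = 105 per group.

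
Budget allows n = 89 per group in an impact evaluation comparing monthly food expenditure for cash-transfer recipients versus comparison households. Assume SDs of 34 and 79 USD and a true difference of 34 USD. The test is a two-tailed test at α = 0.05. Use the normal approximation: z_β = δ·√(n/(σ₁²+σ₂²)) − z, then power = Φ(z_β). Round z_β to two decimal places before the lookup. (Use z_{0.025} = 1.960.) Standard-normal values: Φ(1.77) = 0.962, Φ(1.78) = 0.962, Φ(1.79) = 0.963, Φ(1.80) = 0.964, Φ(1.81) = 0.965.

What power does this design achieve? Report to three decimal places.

z_β = δ·√(n/(σ₁²+σ₂²)) − z_{α/2}
    = 34 · √(89/7397) − 1.960
    = 34 · 0.10969 − 1.960
    = 3.7295 − 1.960 = 1.7695 → 1.77
Power = Φ(1.77) = 0.962.

Power ≈ 0.962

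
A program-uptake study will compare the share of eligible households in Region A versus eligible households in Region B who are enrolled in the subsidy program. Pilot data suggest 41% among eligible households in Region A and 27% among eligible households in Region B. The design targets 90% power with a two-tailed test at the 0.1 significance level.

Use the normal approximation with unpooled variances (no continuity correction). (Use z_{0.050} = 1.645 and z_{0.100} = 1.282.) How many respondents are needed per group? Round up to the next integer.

n = (z_{α/2} + z_β)² · [p₁(1−p₁) + p₂(1−p₂)] / (p₁ − p₂)²
  = (1.645 + 1.282)² · (0.41·0.59 + 0.27·0.73) / (0.14)²
  = (2.927)² · (0.2419 + 0.1971) / 0.0196
  = 8.5673 · 0.4390 / 0.0196
  = 191.89
Round up → n = 192 per group.

n = 192 per group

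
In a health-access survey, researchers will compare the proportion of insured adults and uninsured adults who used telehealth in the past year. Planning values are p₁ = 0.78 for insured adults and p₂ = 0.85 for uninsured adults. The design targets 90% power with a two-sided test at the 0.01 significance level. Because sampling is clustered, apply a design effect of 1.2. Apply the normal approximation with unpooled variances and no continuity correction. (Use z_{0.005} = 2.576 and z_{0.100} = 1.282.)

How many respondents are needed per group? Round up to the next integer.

n = (z_{α/2} + z_β)² · [p₁(1−p₁) + p₂(1−p₂)] / (p₁ − p₂)²
  = (2.576 + 1.282)² · (0.78·0.22 + 0.85·0.15) / (-0.07)²
  = (3.858)² · (0.1716 + 0.1275) / 0.0049
  = 14.8842 · 0.2991 / 0.0049
  = 908.54
Design effect: 1.2 × 908.54 = 1090.25.
Round up → n = 1091 per group.

n = 1091 per group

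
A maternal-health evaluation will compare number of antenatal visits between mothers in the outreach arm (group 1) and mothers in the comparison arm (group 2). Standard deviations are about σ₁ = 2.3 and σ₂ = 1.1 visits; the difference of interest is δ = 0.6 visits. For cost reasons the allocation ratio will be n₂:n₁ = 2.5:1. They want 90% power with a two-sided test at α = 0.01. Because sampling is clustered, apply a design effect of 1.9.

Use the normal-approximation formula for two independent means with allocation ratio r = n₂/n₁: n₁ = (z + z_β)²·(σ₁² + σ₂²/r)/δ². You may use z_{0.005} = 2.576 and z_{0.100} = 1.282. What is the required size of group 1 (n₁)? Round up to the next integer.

n₁ = 454

n₁ = (z_{α/2} + z_β)² · (σ₁² + σ₂²/r) / δ²
   = (2.576 + 1.282)² · (2.3² + 1.1²/2.5) / 0.6²
   = 14.8842 · (5.29 + 0.484) / 0.36
   = 14.8842 · 5.774 / 0.36
   = 238.73
Design effect: 1.9 × 238.73 = 453.58.
Round up → n₁ = 454; n₂ = r·n₁ = 2.5 × 454 = 1135.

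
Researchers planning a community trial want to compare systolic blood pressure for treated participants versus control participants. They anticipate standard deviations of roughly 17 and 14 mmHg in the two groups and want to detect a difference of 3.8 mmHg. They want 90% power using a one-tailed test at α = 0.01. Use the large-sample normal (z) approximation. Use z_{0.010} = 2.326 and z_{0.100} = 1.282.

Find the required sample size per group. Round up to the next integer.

n = (z_α + z_β)² · (σ₁² + σ₂²) / δ²
  = (2.326 + 1.282)² · (17² + 14² = 485) / 3.8²
  = 13.0177 · 485 / 14.44
  = 437.23
Round up → n = 438 per group.

n = 438 per group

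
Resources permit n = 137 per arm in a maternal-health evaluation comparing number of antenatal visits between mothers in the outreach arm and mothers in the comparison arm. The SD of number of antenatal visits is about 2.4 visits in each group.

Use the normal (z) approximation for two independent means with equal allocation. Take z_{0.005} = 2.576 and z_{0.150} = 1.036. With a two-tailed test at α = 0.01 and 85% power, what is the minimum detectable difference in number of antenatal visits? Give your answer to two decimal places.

Minimum detectable difference ≈ 1.05 visits

δ = (z_{α/2} + z_β) · √((σ₁²+σ₂²)/n)
  = (2.576 + 1.036) · √(11.52/137)
  = 3.612 · √0.08409
  = 3.612 · 0.2900
  = 1.0474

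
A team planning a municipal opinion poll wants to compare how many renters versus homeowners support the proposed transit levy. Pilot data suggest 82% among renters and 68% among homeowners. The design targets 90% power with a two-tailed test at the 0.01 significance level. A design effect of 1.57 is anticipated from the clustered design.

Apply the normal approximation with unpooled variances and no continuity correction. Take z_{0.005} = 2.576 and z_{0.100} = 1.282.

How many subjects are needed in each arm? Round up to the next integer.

n = 436 per group

n = (z_{α/2} + z_β)² · [p₁(1−p₁) + p₂(1−p₂)] / (p₁ − p₂)²
  = (2.576 + 1.282)² · (0.82·0.18 + 0.68·0.32) / (0.14)²
  = (3.858)² · (0.1476 + 0.2176) / 0.0196
  = 14.8842 · 0.3652 / 0.0196
  = 277.33
Design effect: 1.57 × 277.33 = 435.41.
Round up → n = 436 per group.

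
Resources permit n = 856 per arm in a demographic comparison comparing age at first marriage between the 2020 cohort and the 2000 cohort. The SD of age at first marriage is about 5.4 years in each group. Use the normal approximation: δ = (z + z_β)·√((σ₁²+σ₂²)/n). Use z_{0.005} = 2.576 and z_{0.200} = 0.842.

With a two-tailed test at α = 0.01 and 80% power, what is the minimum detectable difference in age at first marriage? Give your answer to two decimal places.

Minimum detectable difference ≈ 0.89 years

δ = (z_{α/2} + z_β) · √((σ₁²+σ₂²)/n)
  = (2.576 + 0.842) · √(58.32/856)
  = 3.418 · √0.06813
  = 3.418 · 0.2610
  = 0.8922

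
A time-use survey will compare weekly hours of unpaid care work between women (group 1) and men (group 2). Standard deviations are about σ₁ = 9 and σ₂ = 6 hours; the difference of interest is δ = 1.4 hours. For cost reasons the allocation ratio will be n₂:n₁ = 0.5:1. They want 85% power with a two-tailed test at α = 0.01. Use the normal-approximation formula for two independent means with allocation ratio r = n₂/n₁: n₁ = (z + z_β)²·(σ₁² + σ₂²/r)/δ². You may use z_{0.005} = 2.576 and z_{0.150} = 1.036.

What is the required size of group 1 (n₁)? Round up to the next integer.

n₁ = (z_{α/2} + z_β)² · (σ₁² + σ₂²/r) / δ²
   = (2.576 + 1.036)² · (9² + 6²/0.5) / 1.4²
   = 13.0465 · (81 + 72) / 1.96
   = 13.0465 · 153 / 1.96
   = 1018.43
Round up → n₁ = 1019; n₂ = r·n₁ = 0.5 × 1019 = 510.

n₁ = 1019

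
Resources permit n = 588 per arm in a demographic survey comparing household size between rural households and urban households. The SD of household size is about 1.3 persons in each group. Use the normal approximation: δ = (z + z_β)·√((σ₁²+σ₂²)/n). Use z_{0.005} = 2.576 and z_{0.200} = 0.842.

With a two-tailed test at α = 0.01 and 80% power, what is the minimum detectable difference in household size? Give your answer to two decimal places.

δ = (z_{α/2} + z_β) · √((σ₁²+σ₂²)/n)
  = (2.576 + 0.842) · √(3.38/588)
  = 3.418 · √0.00575
  = 3.418 · 0.0758
  = 0.2591

Minimum detectable difference ≈ 0.26 persons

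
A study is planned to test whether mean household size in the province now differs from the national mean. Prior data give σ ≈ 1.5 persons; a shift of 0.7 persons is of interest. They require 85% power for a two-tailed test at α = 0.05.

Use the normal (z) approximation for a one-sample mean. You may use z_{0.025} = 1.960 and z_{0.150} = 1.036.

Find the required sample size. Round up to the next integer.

n = (z_{α/2} + z_β)² · σ² / δ²
  = (1.960 + 1.036)² · 1.5² / 0.7²
  = 8.9760 · 2.25 / 0.49
  = 41.22
Round up → n = 42.

n = 42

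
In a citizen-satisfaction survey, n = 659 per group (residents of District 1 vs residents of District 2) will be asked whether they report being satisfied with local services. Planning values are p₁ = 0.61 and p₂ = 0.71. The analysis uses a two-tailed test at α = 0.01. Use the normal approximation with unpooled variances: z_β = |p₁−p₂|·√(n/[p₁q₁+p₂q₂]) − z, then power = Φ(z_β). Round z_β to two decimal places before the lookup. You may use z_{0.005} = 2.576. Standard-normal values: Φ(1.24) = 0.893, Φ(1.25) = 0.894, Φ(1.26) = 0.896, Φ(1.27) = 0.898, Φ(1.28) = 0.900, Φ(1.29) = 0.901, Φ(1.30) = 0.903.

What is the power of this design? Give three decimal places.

z_β = |p₁−p₂|·√(n/[p₁q₁+p₂q₂]) − z_{α/2}
    = 0.10 · √(659/0.4438) − 2.576
    = 0.10 · 38.5344 − 2.576
    = 3.8534 − 2.576 = 1.2774 → 1.28
Power = Φ(1.28) = 0.900.

Power ≈ 0.900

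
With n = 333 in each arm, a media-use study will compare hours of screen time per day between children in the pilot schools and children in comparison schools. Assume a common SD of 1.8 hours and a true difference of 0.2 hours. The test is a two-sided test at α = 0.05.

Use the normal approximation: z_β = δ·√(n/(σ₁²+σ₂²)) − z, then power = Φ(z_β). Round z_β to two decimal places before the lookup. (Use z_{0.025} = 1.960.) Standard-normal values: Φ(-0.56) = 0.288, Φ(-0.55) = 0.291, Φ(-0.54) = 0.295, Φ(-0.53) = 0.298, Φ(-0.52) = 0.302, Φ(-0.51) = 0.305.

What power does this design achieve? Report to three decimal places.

z_β = δ·√(n/(σ₁²+σ₂²)) − z_{α/2}
    = 0.2 · √(333/6.48) − 1.960
    = 0.2 · 7.16860 − 1.960
    = 1.4337 − 1.960 = -0.5263 → -0.53
Power = Φ(-0.53) = 0.298.

Power ≈ 0.298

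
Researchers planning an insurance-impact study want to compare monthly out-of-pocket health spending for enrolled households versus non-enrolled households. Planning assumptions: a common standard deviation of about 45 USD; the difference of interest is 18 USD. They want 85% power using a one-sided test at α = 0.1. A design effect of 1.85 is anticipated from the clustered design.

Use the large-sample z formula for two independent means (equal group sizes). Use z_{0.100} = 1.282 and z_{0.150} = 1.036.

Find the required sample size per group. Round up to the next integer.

n = (z_α + z_β)² · (σ₁² + σ₂²) / δ²
  = (1.282 + 1.036)² · (2·45² = 4050) / 18²
  = 5.3731 · 4050 / 324
  = 67.16
Design effect: 1.85 × 67.16 = 124.25.
Round up → n = 125 per group.

n = 125 per group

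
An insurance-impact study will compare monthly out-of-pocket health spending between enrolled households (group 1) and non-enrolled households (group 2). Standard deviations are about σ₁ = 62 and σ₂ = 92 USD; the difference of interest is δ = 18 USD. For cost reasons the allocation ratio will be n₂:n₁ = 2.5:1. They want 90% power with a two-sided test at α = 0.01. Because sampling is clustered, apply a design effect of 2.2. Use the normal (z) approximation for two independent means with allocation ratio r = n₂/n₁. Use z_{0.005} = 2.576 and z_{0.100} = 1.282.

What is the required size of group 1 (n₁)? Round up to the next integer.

n₁ = (z_{α/2} + z_β)² · (σ₁² + σ₂²/r) / δ²
   = (2.576 + 1.282)² · (62² + 92²/2.5) / 18²
   = 14.8842 · (3844 + 3385.6) / 324
   = 14.8842 · 7229.6 / 324
   = 332.12
Design effect: 2.2 × 332.12 = 730.66.
Round up → n₁ = 731; n₂ = r·n₁ = 2.5 × 731 = 1828.

n₁ = 731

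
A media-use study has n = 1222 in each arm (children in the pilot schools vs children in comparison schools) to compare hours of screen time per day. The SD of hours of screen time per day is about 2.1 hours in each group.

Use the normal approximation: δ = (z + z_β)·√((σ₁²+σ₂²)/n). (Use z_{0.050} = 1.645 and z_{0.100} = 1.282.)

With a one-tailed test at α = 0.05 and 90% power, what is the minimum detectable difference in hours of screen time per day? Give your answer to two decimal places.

Minimum detectable difference ≈ 0.25 hours

δ = (z_α + z_β) · √((σ₁²+σ₂²)/n)
  = (1.645 + 1.282) · √(8.82/1222)
  = 2.927 · √0.00722
  = 2.927 · 0.0850
  = 0.2487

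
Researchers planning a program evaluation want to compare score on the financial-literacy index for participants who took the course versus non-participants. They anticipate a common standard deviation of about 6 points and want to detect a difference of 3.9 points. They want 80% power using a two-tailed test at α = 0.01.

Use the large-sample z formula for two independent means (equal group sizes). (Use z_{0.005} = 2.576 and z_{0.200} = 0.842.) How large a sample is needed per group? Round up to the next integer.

n = (z_{α/2} + z_β)² · (σ₁² + σ₂²) / δ²
  = (2.576 + 0.842)² · (2·6² = 72) / 3.9²
  = 11.6827 · 72 / 15.21
  = 55.30
Round up → n = 56 per group.

n = 56 per group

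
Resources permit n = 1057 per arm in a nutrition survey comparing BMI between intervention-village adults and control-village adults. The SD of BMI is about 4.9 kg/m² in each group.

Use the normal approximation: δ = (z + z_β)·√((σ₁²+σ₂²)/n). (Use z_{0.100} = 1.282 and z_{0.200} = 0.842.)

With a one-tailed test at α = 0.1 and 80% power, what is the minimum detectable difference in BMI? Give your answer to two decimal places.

δ = (z_α + z_β) · √((σ₁²+σ₂²)/n)
  = (1.282 + 0.842) · √(48.02/1057)
  = 2.124 · √0.04543
  = 2.124 · 0.2131
  = 0.4527

Minimum detectable difference ≈ 0.45 kg/m²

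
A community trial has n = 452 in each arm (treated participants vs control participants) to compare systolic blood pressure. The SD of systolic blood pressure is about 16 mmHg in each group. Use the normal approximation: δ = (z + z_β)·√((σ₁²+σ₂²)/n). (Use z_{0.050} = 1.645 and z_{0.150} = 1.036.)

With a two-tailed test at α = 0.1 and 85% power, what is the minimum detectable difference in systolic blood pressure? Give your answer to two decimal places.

δ = (z_{α/2} + z_β) · √((σ₁²+σ₂²)/n)
  = (1.645 + 1.036) · √(512/452)
  = 2.681 · √1.1327
  = 2.681 · 1.0643
  = 2.8534

Minimum detectable difference ≈ 2.85 mmHg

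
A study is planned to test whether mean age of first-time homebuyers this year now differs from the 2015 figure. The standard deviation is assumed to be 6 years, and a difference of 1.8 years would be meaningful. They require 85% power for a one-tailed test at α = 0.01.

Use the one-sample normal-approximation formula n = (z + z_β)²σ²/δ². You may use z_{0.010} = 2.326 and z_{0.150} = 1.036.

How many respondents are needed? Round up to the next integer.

n = (z_α + z_β)² · σ² / δ²
  = (2.326 + 1.036)² · 6² / 1.8²
  = 11.3030 · 36 / 3.24
  = 125.59
Round up → n = 126.

n = 126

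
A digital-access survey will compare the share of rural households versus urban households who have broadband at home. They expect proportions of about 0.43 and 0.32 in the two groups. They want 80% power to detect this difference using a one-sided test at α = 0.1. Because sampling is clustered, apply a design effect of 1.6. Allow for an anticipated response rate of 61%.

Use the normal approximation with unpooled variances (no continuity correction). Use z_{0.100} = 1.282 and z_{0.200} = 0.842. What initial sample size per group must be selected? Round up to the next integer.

n = (z_α + z_β)² · [p₁(1−p₁) + p₂(1−p₂)] / (p₁ − p₂)²
  = (1.282 + 0.842)² · (0.43·0.57 + 0.32·0.68) / (0.11)²
  = (2.124)² · (0.2451 + 0.2176) / 0.0121
  = 4.5114 · 0.4627 / 0.0121
  = 172.51
Design effect: 1.6 × 172.51 = 276.02.
Adjust for 61% response: 276.02 / 0.61 = 452.49.
Round up → n = 453 per group.

n = 453 per group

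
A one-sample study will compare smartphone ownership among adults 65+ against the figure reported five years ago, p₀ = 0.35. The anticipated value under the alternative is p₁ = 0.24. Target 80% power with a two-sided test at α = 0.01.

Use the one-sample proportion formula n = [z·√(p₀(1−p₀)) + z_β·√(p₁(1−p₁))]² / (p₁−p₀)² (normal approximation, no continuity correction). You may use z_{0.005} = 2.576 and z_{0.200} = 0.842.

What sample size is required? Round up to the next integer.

n = 209

n = [z_{α/2}·√(p₀q₀) + z_β·√(p₁q₁)]² / (p₁ − p₀)²
  = [2.576·√(0.35·0.65) + 0.842·√(0.24·0.76)]² / (-0.11)²
  = [2.576·0.4770 + 0.842·0.4271]² / 0.0121
  = [1.5883]² / 0.0121
  = 208.48
Round up → n = 209.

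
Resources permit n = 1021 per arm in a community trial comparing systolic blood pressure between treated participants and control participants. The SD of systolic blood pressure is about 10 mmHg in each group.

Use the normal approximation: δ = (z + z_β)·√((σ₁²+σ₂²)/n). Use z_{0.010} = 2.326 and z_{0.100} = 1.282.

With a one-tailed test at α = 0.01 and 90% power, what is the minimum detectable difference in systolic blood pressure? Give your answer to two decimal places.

Minimum detectable difference ≈ 1.60 mmHg

δ = (z_α + z_β) · √((σ₁²+σ₂²)/n)
  = (2.326 + 1.282) · √(200/1021)
  = 3.608 · √0.19589
  = 3.608 · 0.4426
  = 1.5969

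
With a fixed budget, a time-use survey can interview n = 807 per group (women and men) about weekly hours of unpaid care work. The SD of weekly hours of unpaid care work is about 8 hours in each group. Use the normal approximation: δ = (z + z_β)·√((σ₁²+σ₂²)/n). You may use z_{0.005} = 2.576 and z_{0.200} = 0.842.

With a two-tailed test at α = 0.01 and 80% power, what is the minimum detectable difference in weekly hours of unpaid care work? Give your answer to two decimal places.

δ = (z_{α/2} + z_β) · √((σ₁²+σ₂²)/n)
  = (2.576 + 0.842) · √(128/807)
  = 3.418 · √0.15861
  = 3.418 · 0.3983
  = 1.3613

Minimum detectable difference ≈ 1.36 hours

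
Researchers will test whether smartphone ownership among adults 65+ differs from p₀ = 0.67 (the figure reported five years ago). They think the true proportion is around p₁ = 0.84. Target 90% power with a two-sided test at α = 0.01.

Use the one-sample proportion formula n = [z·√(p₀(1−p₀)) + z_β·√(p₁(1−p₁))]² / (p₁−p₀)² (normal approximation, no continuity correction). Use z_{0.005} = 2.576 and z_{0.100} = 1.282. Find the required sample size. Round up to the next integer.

n = [z_{α/2}·√(p₀q₀) + z_β·√(p₁q₁)]² / (p₁ − p₀)²
  = [2.576·√(0.67·0.33) + 1.282·√(0.84·0.16)]² / (0.17)²
  = [2.576·0.4702 + 1.282·0.3666]² / 0.0289
  = [1.6813]² / 0.0289
  = 97.81
Round up → n = 98.

n = 98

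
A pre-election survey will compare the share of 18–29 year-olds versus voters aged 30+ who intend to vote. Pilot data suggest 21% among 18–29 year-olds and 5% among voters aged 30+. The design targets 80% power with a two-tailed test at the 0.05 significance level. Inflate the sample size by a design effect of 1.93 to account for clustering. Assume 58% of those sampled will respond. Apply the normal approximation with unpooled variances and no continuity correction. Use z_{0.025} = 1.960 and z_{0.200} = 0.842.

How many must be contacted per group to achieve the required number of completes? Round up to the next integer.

n = (z_{α/2} + z_β)² · [p₁(1−p₁) + p₂(1−p₂)] / (p₁ − p₂)²
  = (1.960 + 0.842)² · (0.21·0.79 + 0.05·0.95) / (0.16)²
  = (2.802)² · (0.1659 + 0.0475) / 0.0256
  = 7.8512 · 0.2134 / 0.0256
  = 65.45
Design effect: 1.93 × 65.45 = 126.31.
Adjust for 58% response: 126.31 / 0.58 = 217.78.
Round up → n = 218 per group.

n = 218 per group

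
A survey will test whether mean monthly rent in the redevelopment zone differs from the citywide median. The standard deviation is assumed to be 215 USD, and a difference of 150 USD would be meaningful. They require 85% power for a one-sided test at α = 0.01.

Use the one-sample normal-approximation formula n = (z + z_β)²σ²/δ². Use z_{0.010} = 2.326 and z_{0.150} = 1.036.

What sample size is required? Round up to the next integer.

n = (z_α + z_β)² · σ² / δ²
  = (2.326 + 1.036)² · 215² / 150²
  = 11.3030 · 46225 / 22500
  = 23.22
Round up → n = 24.

n = 24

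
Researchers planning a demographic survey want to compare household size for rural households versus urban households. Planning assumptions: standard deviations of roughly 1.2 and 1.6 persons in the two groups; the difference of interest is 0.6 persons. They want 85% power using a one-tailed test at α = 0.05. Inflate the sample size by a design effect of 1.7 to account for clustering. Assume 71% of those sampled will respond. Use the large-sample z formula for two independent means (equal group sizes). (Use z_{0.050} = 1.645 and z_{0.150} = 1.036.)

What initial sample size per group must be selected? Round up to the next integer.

n = (z_α + z_β)² · (σ₁² + σ₂²) / δ²
  = (1.645 + 1.036)² · (1.2² + 1.6² = 4) / 0.6²
  = 7.1878 · 4 / 0.36
  = 79.86
Design effect: 1.7 × 79.86 = 135.77.
Adjust for 71% response: 135.77 / 0.71 = 191.22.
Round up → n = 192 per group.

n = 192 per group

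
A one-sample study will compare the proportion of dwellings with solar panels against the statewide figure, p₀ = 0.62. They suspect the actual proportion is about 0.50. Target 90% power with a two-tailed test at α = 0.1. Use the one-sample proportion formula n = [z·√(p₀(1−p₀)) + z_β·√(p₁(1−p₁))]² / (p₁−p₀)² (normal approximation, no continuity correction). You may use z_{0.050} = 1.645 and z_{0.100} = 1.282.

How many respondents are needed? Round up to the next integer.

n = [z_{α/2}·√(p₀q₀) + z_β·√(p₁q₁)]² / (p₁ − p₀)²
  = [1.645·√(0.62·0.38) + 1.282·√(0.50·0.50)]² / (-0.12)²
  = [1.645·0.4854 + 1.282·0.5000]² / 0.0144
  = [1.4395]² / 0.0144
  = 143.89
Round up → n = 144.

n = 144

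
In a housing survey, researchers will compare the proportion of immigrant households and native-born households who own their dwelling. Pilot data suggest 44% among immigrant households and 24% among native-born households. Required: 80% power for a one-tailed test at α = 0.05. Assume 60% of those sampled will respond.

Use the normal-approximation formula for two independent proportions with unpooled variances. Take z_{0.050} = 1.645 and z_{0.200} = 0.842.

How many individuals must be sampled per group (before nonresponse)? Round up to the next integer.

n = (z_α + z_β)² · [p₁(1−p₁) + p₂(1−p₂)] / (p₁ − p₂)²
  = (1.645 + 0.842)² · (0.44·0.56 + 0.24·0.76) / (0.20)²
  = (2.487)² · (0.2464 + 0.1824) / 0.0400
  = 6.1852 · 0.4288 / 0.0400
  = 66.31
Adjust for 60% response: 66.31 / 0.60 = 110.51.
Round up → n = 111 per group.

n = 111 per group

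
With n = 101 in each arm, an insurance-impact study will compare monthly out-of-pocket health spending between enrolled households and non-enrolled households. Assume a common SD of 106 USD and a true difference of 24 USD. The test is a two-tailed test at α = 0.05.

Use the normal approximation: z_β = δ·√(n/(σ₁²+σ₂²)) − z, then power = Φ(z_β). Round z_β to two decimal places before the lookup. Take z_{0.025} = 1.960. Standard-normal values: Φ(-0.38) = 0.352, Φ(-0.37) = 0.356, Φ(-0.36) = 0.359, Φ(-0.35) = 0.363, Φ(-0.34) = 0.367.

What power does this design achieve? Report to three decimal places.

Power ≈ 0.363

z_β = δ·√(n/(σ₁²+σ₂²)) − z_{α/2}
    = 24 · √(101/22472) − 1.960
    = 24 · 0.06704 − 1.960
    = 1.6090 − 1.960 = -0.3510 → -0.35
Power = Φ(-0.35) = 0.363.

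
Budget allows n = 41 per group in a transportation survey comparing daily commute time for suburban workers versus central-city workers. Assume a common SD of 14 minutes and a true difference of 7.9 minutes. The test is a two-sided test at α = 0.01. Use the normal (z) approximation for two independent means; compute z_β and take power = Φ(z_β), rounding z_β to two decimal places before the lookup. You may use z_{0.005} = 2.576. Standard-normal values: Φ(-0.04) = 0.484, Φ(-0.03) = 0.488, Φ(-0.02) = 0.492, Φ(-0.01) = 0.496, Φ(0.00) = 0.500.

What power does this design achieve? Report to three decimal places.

z_β = δ·√(n/(σ₁²+σ₂²)) − z_{α/2}
    = 7.9 · √(41/392) − 2.576
    = 7.9 · 0.32341 − 2.576
    = 2.5549 − 2.576 = -0.0211 → -0.02
Power = Φ(-0.02) = 0.492.

Power ≈ 0.492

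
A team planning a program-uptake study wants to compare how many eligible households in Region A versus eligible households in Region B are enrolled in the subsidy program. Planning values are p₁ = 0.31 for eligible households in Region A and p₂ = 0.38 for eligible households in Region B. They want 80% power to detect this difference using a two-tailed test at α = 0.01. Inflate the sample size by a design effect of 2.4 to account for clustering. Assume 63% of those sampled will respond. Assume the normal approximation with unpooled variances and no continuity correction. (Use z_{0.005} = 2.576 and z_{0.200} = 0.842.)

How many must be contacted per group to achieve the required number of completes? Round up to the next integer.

n = 4083 per group

n = (z_{α/2} + z_β)² · [p₁(1−p₁) + p₂(1−p₂)] / (p₁ − p₂)²
  = (2.576 + 0.842)² · (0.31·0.69 + 0.38·0.62) / (-0.07)²
  = (3.418)² · (0.2139 + 0.2356) / 0.0049
  = 11.6827 · 0.4495 / 0.0049
  = 1071.71
Design effect: 2.4 × 1071.71 = 2572.11.
Adjust for 63% response: 2572.11 / 0.63 = 4082.71.
Round up → n = 4083 per group.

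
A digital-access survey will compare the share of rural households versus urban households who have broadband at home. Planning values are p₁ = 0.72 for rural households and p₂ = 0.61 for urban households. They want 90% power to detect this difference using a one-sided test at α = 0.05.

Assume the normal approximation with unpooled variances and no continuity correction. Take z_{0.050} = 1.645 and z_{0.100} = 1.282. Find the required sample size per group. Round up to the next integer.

n = (z_α + z_β)² · [p₁(1−p₁) + p₂(1−p₂)] / (p₁ − p₂)²
  = (1.645 + 1.282)² · (0.72·0.28 + 0.61·0.39) / (0.11)²
  = (2.927)² · (0.2016 + 0.2379) / 0.0121
  = 8.5673 · 0.4395 / 0.0121
  = 311.19
Round up → n = 312 per group.

n = 312 per group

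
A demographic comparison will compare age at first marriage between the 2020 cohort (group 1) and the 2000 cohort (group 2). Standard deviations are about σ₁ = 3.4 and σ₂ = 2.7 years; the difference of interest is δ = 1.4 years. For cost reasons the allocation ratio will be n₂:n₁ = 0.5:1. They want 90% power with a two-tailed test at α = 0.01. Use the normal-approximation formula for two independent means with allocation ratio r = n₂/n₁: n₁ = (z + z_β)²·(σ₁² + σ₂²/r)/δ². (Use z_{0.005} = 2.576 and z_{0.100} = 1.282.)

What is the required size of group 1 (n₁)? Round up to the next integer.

n₁ = 199

n₁ = (z_{α/2} + z_β)² · (σ₁² + σ₂²/r) / δ²
   = (2.576 + 1.282)² · (3.4² + 2.7²/0.5) / 1.4²
   = 14.8842 · (11.56 + 14.58) / 1.96
   = 14.8842 · 26.14 / 1.96
   = 198.51
Round up → n₁ = 199; n₂ = r·n₁ = 0.5 × 199 = 100.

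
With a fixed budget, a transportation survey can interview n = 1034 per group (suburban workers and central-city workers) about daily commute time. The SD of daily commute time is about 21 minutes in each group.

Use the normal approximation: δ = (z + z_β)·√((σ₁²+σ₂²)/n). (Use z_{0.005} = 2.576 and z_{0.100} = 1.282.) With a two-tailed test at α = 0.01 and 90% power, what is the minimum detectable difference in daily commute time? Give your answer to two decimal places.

Minimum detectable difference ≈ 3.56 minutes

δ = (z_{α/2} + z_β) · √((σ₁²+σ₂²)/n)
  = (2.576 + 1.282) · √(882/1034)
  = 3.858 · √0.853
  = 3.858 · 0.9236
  = 3.5632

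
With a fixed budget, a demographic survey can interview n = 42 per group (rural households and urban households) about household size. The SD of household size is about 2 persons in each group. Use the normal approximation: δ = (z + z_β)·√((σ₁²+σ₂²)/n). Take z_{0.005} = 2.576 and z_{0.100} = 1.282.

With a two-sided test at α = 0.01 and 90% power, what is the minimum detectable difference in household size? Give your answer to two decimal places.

Minimum detectable difference ≈ 1.68 persons

δ = (z_{α/2} + z_β) · √((σ₁²+σ₂²)/n)
  = (2.576 + 1.282) · √(8/42)
  = 3.858 · √0.19048
  = 3.858 · 0.4364
  = 1.6838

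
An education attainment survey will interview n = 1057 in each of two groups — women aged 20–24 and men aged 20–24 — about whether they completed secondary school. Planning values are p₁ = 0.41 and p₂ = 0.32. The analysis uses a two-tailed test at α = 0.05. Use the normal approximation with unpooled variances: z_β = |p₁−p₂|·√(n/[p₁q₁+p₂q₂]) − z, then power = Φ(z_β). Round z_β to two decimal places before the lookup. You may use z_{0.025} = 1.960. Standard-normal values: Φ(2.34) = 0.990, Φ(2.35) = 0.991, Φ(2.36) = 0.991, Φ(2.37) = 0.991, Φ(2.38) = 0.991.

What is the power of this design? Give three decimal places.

z_β = |p₁−p₂|·√(n/[p₁q₁+p₂q₂]) − z_{α/2}
    = 0.09 · √(1057/0.4595) − 1.960
    = 0.09 · 47.9617 − 1.960
    = 4.3166 − 1.960 = 2.3566 → 2.36
Power = Φ(2.36) = 0.991.

Power ≈ 0.991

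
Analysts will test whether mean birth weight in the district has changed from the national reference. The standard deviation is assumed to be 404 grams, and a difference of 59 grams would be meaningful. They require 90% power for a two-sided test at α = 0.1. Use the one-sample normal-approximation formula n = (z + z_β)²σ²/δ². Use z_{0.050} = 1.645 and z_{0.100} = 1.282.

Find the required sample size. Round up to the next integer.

n = 402

n = (z_{α/2} + z_β)² · σ² / δ²
  = (1.645 + 1.282)² · 404² / 59²
  = 8.5673 · 163216 / 3481
  = 401.70
Round up → n = 402.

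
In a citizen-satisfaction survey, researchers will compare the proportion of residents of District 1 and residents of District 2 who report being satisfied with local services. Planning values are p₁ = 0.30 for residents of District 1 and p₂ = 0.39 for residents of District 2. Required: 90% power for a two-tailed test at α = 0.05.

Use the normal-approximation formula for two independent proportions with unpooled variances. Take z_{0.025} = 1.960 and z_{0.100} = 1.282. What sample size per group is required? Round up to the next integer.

n = (z_{α/2} + z_β)² · [p₁(1−p₁) + p₂(1−p₂)] / (p₁ − p₂)²
  = (1.960 + 1.282)² · (0.30·0.70 + 0.39·0.61) / (-0.09)²
  = (3.242)² · (0.2100 + 0.2379) / 0.0081
  = 10.5106 · 0.4479 / 0.0081
  = 581.20
Round up → n = 582 per group.

n = 582 per group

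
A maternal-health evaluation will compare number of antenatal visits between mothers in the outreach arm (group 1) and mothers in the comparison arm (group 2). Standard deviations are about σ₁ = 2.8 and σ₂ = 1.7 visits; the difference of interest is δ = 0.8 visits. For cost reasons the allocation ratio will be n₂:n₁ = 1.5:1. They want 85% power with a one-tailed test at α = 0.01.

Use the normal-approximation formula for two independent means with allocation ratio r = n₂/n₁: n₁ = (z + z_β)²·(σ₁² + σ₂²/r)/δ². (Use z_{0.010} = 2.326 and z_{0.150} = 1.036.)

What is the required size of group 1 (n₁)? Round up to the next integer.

n₁ = (z_α + z_β)² · (σ₁² + σ₂²/r) / δ²
   = (2.326 + 1.036)² · (2.8² + 1.7²/1.5) / 0.8²
   = 11.3030 · (7.84 + 1.9267) / 0.64
   = 11.3030 · 9.7667 / 0.64
   = 172.49
Round up → n₁ = 173; n₂ = r·n₁ = 1.5 × 173 = 260.

n₁ = 173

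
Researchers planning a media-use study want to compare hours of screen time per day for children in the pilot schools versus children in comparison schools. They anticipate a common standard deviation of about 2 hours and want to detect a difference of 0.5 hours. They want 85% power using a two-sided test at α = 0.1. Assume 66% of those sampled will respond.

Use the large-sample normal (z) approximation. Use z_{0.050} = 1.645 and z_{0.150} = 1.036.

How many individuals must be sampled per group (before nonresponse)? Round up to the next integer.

n = 349 per group

n = (z_{α/2} + z_β)² · (σ₁² + σ₂²) / δ²
  = (1.645 + 1.036)² · (2·2² = 8) / 0.5²
  = 7.1878 · 8 / 0.25
  = 230.01
Adjust for 66% response: 230.01 / 0.66 = 348.50.
Round up → n = 349 per group.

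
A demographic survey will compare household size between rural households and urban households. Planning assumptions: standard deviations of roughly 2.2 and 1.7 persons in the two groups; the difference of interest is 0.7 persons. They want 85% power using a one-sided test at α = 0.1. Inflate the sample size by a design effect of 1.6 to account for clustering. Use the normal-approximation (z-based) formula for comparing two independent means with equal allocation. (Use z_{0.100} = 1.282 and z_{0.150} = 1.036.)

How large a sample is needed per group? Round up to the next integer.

n = (z_α + z_β)² · (σ₁² + σ₂²) / δ²
  = (1.282 + 1.036)² · (2.2² + 1.7² = 7.73) / 0.7²
  = 5.3731 · 7.73 / 0.49
  = 84.76
Design effect: 1.6 × 84.76 = 135.62.
Round up → n = 136 per group.

n = 136 per group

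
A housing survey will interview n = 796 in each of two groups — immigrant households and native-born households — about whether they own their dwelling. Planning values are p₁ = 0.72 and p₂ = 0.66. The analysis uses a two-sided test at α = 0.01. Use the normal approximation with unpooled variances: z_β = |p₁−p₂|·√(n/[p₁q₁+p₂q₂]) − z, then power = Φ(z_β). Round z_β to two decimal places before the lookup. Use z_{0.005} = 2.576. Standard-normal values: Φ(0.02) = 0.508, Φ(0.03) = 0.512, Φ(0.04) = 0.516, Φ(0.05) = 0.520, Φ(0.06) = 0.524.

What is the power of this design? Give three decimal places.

z_β = |p₁−p₂|·√(n/[p₁q₁+p₂q₂]) − z_{α/2}
    = 0.06 · √(796/0.4260) − 2.576
    = 0.06 · 43.2267 − 2.576
    = 2.5936 − 2.576 = 0.0176 → 0.02
Power = Φ(0.02) = 0.508.

Power ≈ 0.508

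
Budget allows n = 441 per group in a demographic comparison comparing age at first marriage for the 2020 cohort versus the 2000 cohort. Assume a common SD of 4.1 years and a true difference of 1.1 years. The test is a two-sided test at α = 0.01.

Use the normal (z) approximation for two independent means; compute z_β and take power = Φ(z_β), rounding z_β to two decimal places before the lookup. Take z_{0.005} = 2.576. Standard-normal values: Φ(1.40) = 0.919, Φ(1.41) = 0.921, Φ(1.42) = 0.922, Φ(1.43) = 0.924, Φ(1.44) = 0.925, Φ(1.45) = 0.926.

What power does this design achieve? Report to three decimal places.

z_β = δ·√(n/(σ₁²+σ₂²)) − z_{α/2}
    = 1.1 · √(441/33.62) − 2.576
    = 1.1 · 3.62177 − 2.576
    = 3.9839 − 2.576 = 1.4079 → 1.41
Power = Φ(1.41) = 0.921.

Power ≈ 0.921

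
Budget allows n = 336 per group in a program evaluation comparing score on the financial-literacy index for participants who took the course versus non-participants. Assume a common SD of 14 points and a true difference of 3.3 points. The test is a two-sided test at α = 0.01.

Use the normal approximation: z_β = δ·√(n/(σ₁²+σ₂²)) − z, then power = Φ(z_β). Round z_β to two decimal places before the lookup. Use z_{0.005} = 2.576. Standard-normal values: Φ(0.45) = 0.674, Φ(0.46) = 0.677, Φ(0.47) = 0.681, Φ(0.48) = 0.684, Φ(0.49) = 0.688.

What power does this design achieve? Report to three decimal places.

z_β = δ·√(n/(σ₁²+σ₂²)) − z_{α/2}
    = 3.3 · √(336/392) − 2.576
    = 3.3 · 0.92582 − 2.576
    = 3.0552 − 2.576 = 0.4792 → 0.48
Power = Φ(0.48) = 0.684.

Power ≈ 0.684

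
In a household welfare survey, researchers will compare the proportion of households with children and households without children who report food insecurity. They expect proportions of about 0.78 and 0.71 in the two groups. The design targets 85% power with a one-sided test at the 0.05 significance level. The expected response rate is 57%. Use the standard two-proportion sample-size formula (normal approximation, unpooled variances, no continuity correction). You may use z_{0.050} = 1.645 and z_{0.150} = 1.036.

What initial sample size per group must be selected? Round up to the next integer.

n = 972 per group

n = (z_α + z_β)² · [p₁(1−p₁) + p₂(1−p₂)] / (p₁ − p₂)²
  = (1.645 + 1.036)² · (0.78·0.22 + 0.71·0.29) / (0.07)²
  = (2.681)² · (0.1716 + 0.2059) / 0.0049
  = 7.1878 · 0.3775 / 0.0049
  = 553.75
Adjust for 57% response: 553.75 / 0.57 = 971.49.
Round up → n = 972 per group.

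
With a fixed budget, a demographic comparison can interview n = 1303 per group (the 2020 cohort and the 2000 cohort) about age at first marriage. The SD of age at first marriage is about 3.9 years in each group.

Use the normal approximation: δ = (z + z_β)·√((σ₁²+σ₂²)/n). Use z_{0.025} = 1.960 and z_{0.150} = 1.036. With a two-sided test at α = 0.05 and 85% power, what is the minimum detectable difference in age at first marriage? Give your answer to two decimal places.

Minimum detectable difference ≈ 0.46 years

δ = (z_{α/2} + z_β) · √((σ₁²+σ₂²)/n)
  = (1.960 + 1.036) · √(30.42/1303)
  = 2.996 · √0.02335
  = 2.996 · 0.1528
  = 0.4578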